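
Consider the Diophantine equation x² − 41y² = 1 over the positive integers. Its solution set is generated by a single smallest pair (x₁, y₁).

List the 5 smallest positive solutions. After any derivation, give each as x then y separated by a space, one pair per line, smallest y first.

2049 320
8396801 1311360
34410088449 5373952960
141012534067201 22022457918720
577869330197301249 90248027176961600

[6; 2,2,12] for √41; ℓ=3 ⇒ convergent index 5
k=0  a_k=6  p_k/q_k = 6/1
…
k=4  a_k=2  p_k/q_k = 826/129
k=5  a_k=2  p_k/q_k = 2049/320
→ (2049, 320).  Check: 2049²=4198401, 41·320²=4198400, difference 1.
(x_2, y_2) = (2049·2049 + 41·320·320, 2049·320 + 320·2049) = (8396801, 1311360)
(x_3, y_3) = (2049·8396801 + 41·320·1311360, 2049·1311360 + 320·8396801) = (34410088449, 5373952960)
(x_4, y_4) = (2049·34410088449 + 41·320·5373952960, 2049·5373952960 + 320·34410088449) = (141012534067201, 22022457918720)
(x_5, y_5) = (2049·141012534067201 + 41·320·22022457918720, 2049·22022457918720 + 320·141012534067201) = (577869330197301249, 90248027176961600)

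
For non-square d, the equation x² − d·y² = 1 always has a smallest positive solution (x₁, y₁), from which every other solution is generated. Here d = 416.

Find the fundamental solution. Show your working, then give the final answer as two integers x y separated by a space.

[20; 2,1,1,9,1,1,2,40] for √416; ℓ=8 ⇒ convergent index 7
a_0=20:  p_0=20·1+0=20,  q_0=20·0+1=1
a_1=2:  p_1=2·20+1=41,  q_1=2·1+0=2
…
a_3=1:  p_3=1·61+41=102,  q_3=1·3+2=5
a_4=9:  p_4=9·102+61=979,  q_4=9·5+3=48
a_5=1:  p_5=1·979+102=1081,  q_5=1·48+5=53
a_6=1:  p_6=1·1081+979=2060,  q_6=1·53+48=101
a_7=2:  p_7=2·2060+1081=5201,  q_7=2·101+53=255
(x₁, y₁) = (5201, 255);  5201² − 416·255² = 1 ✓

5201 255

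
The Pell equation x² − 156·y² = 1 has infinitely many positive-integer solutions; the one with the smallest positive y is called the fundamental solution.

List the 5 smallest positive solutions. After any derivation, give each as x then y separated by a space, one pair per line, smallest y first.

25 2
1249 100
62425 4998
3120001 249800
155937625 12485002

√156 → a₀=12, period (2,24); ℓ=2 even so k=1
k=0  a_k=12  p_k/q_k = 12/1
k=1  a_k=2  p_k/q_k = 25/2
fundamental: x₁=25, y₁=2  (since 625 − 156·4 = 1)
k=2:  x_2 = 25·25+156·2·2 = 1249,  y_2 = 25·2+2·25 = 100
k=3:  x_3 = 25·1249+156·2·100 = 62425,  y_3 = 25·100+2·1249 = 4998
k=4:  x_4 = 25·62425+156·2·4998 = 3120001,  y_4 = 25·4998+2·62425 = 249800
k=5:  x_5 = 25·3120001+156·2·249800 = 155937625,  y_5 = 25·249800+2·3120001 = 12485002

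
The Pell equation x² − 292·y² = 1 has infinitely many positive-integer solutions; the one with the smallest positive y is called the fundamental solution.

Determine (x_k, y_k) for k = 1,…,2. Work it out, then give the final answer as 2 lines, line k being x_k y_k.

√292 = [17; 11,2,1,3,8,3,1,2,11,34, …], period ℓ=10 (even) → k=9
i=0: a=17 ⇒ p=17, q=1
i=1: a=11 ⇒ p=188, q=11
…
i=4: a=3 ⇒ p=2136, q=125
…
i=8: a=2 ⇒ p=200767, q=11749
i=9: a=11 ⇒ p=2281249, q=133500
(x₁, y₁) = (2281249, 133500);  2281249² − 292·133500² = 1 ✓
n=2: (2281249,133500)∘(2281249,133500) = (2281249·2281249+292·133500·133500, 2281249·133500+133500·2281249) = (10408194000001,609093483000)

2281249 133500
10408194000001 609093483000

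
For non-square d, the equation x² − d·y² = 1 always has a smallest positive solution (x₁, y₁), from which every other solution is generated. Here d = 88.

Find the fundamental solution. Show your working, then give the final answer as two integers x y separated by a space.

d=88: √d = [9; 2,1,1,1,2,18] (ℓ=6, even), read p_5/q_5
i=0: a=9 ⇒ p=9, q=1
i=1: a=2 ⇒ p=19, q=2
i=2: a=1 ⇒ p=28, q=3
i=3: a=1 ⇒ p=47, q=5
i=4: a=1 ⇒ p=75, q=8
i=5: a=2 ⇒ p=197, q=21
(x₁, y₁) = (197, 21);  197² − 88·21² = 1 ✓

197 21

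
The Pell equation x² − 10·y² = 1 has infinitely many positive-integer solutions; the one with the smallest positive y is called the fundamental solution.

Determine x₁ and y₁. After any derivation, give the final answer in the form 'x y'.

√10 = [3; 6, …], period ℓ=1 (odd) → k=1
step 0: (3, 1)  from 3·(1,0) + (0,1)
step 1: (19, 6)  from 6·(3,1) + (1,0)
(x₁, y₁) = (19, 6);  19² − 10·6² = 1 ✓

19 6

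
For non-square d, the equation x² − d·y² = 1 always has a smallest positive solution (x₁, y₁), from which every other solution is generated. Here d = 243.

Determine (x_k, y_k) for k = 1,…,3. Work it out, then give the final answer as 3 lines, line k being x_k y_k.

70226 4505
9863382151 632736260
1385331749802026 88869073185015

√243 → a₀=15, period (1,1,2,3,15,3,2,1,1,30); ℓ=10 even so k=9
i=0: a=15 ⇒ p=15, q=1
i=1: a=1 ⇒ p=16, q=1
i=2: a=1 ⇒ p=31, q=2
…
i=4: a=3 ⇒ p=265, q=17
…
i=6: a=3 ⇒ p=12424, q=797
i=7: a=2 ⇒ p=28901, q=1854
i=8: a=1 ⇒ p=41325, q=2651
i=9: a=1 ⇒ p=70226, q=4505
fundamental: x₁=70226, y₁=4505  (since 4931691076 − 243·20295025 = 1)
(x_2, y_2) = (70226·70226 + 243·4505·4505, 70226·4505 + 4505·70226) = (9863382151, 632736260)
(x_3, y_3) = (70226·9863382151 + 243·4505·632736260, 70226·632736260 + 4505·9863382151) = (1385331749802026, 88869073185015)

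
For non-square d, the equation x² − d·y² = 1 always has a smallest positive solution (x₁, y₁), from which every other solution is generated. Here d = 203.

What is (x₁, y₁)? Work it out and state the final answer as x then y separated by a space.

57 4

√203 → a₀=14, period (4,28); ℓ=2 even so k=1
a_0=14:  p_0=14·1+0=14,  q_0=14·0+1=1
a_1=4:  p_1=4·14+1=57,  q_1=4·1+0=4
(x₁, y₁) = (57, 4);  57² − 203·4² = 1 ✓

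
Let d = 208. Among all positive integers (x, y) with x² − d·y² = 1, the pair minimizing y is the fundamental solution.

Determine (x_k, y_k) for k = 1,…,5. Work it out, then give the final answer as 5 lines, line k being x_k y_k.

√208 = [14; 2,2,1,2,2,28, …], period ℓ=6 (even) → k=5
k=0  a_k=14  p_k/q_k = 14/1
…
k=4  a_k=2  p_k/q_k = 274/19
k=5  a_k=2  p_k/q_k = 649/45
→ (649, 45).  Check: 649²=421201, 208·45²=421200, difference 1.
(649+45√208)^2 = 842401 + 58410√208
(649+45√208)^3 = 1093435849 + 75816135√208
(649+45√208)^4 = 1419278889601 + 98409284820√208
(649+45√208)^5 = 1842222905266249 + 127735175880225√208

649 45
842401 58410
1093435849 75816135
1419278889601 98409284820
1842222905266249 127735175880225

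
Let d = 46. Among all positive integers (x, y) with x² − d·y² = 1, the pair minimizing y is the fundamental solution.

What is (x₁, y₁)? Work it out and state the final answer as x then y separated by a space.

24335 3588

√46 = [6; 1,3,1,1,2,6,2,1,1,3,1,12, …], period ℓ=12 (even) → k=11
a_0=6:  p_0=6·1+0=6,  q_0=6·0+1=1
…
a_3=1:  p_3=1·27+7=34,  q_3=1·4+1=5
a_4=1:  p_4=1·34+27=61,  q_4=1·5+4=9
a_5=2:  p_5=2·61+34=156,  q_5=2·9+5=23
a_6=6:  p_6=6·156+61=997,  q_6=6·23+9=147
a_7=2:  p_7=2·997+156=2150,  q_7=2·147+23=317
a_8=1:  p_8=1·2150+997=3147,  q_8=1·317+147=464
a_9=1:  p_9=1·3147+2150=5297,  q_9=1·464+317=781
a_10=3:  p_10=3·5297+3147=19038,  q_10=3·781+464=2807
a_11=1:  p_11=1·19038+5297=24335,  q_11=1·2807+781=3588
(x₁, y₁) = (24335, 3588);  24335² − 46·3588² = 1 ✓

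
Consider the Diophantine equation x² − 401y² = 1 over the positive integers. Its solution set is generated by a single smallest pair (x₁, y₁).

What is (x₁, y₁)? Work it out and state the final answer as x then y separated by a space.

801 40

d=401: √d = [20; 40] (ℓ=1, odd), read p_1/q_1
k=0  a_k=20  p_k/q_k = 20/1
k=1  a_k=40  p_k/q_k = 801/40
(x₁, y₁) = (801, 40);  801² − 401·40² = 1 ✓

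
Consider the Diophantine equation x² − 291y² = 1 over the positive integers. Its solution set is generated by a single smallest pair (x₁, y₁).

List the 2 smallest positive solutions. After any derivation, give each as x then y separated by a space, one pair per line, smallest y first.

[17; 17,34] for √291; ℓ=2 ⇒ convergent index 1
a_0=17:  p_0=17·1+0=17,  q_0=17·0+1=1
a_1=17:  p_1=17·17+1=290,  q_1=17·1+0=17
(x₁, y₁) = (290, 17);  290² − 291·17² = 1 ✓
n=2: (290,17)∘(290,17) = (290·290+291·17·17, 290·17+17·290) = (168199,9860)

290 17
168199 9860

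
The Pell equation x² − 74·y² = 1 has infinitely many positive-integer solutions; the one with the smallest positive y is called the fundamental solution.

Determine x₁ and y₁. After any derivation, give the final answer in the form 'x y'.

3699 430

[8; 1,1,1,1,16] for √74; ℓ=5 ⇒ convergent index 9
i=0: a=8 ⇒ p=8, q=1
i=1: a=1 ⇒ p=9, q=1
i=2: a=1 ⇒ p=17, q=2
…
i=4: a=1 ⇒ p=43, q=5
i=5: a=16 ⇒ p=714, q=83
i=6: a=1 ⇒ p=757, q=88
i=7: a=1 ⇒ p=1471, q=171
i=8: a=1 ⇒ p=2228, q=259
i=9: a=1 ⇒ p=3699, q=430
(x₁, y₁) = (3699, 430);  3699² − 74·430² = 1 ✓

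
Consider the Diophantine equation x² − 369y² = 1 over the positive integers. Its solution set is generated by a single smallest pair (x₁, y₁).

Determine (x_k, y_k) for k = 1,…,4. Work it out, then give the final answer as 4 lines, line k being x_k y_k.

√369 → a₀=19, period (4,1,3,2,7,4,7,2,3,1,4,38); ℓ=12 even so k=11
a_0=19:  p_0=19·1+0=19,  q_0=19·0+1=1
a_1=4:  p_1=4·19+1=77,  q_1=4·1+0=4
a_2=1:  p_2=1·77+19=96,  q_2=1·4+1=5
a_3=3:  p_3=3·96+77=365,  q_3=3·5+4=19
a_4=2:  p_4=2·365+96=826,  q_4=2·19+5=43
a_5=7:  p_5=7·826+365=6147,  q_5=7·43+19=320
a_6=4:  p_6=4·6147+826=25414,  q_6=4·320+43=1323
…
a_9=3:  p_9=3·393504+184045=1364557,  q_9=3·20485+9581=71036
a_10=1:  p_10=1·1364557+393504=1758061,  q_10=1·71036+20485=91521
a_11=4:  p_11=4·1758061+1364557=8396801,  q_11=4·91521+71036=437120
fundamental: x₁=8396801, y₁=437120  (since 70506267033601 − 369·191073894400 = 1)
(x_2, y_2) = (8396801·8396801 + 369·437120·437120, 8396801·437120 + 437120·8396801) = (141012534067201, 7340819306240)
(x_3, y_3) = (8396801·141012534067201 + 369·437120·7340819306240, 8396801·7340819306240 + 437120·141012534067201) = (2368108374136006451201, 123278797782910239360)
(x_4, y_4) = (8396801·2368108374136006451201 + 369·437120·123278797782910239360, 8396801·123278797782910239360 + 437120·2368108374136006451201) = (39769069528107045198367948801, 2070295065004669620717268480)

8396801 437120
141012534067201 7340819306240
2368108374136006451201 123278797782910239360
39769069528107045198367948801 2070295065004669620717268480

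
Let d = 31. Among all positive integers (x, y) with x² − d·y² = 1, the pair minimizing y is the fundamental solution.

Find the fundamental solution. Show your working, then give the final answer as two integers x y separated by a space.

√31 = [5; 1,1,3,5,3,1,1,10, …], period ℓ=8 (even) → k=7
a_0=5:  p_0=5·1+0=5,  q_0=5·0+1=1
a_1=1:  p_1=1·5+1=6,  q_1=1·1+0=1
…
a_3=3:  p_3=3·11+6=39,  q_3=3·2+1=7
a_4=5:  p_4=5·39+11=206,  q_4=5·7+2=37
a_5=3:  p_5=3·206+39=657,  q_5=3·37+7=118
a_6=1:  p_6=1·657+206=863,  q_6=1·118+37=155
a_7=1:  p_7=1·863+657=1520,  q_7=1·155+118=273
→ (1520, 273).  Check: 1520²=2310400, 31·273²=2310399, difference 1.

1520 273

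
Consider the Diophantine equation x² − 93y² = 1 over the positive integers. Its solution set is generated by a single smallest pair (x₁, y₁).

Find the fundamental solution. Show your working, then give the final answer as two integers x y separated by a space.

12151 1260

√93 = [9; 1,1,1,4,6,4,1,1,1,18, …], period ℓ=10 (even) → k=9
i=0: a=9 ⇒ p=9, q=1
…
i=2: a=1 ⇒ p=19, q=2
i=3: a=1 ⇒ p=29, q=3
…
i=6: a=4 ⇒ p=3491, q=362
…
i=8: a=1 ⇒ p=7821, q=811
i=9: a=1 ⇒ p=12151, q=1260
(x₁, y₁) = (12151, 1260);  12151² − 93·1260² = 1 ✓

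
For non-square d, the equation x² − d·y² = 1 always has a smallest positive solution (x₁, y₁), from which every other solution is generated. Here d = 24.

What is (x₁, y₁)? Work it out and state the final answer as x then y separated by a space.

√24 = [4; 1,8, …], period ℓ=2 (even) → k=1
a_0=4:  p_0=4·1+0=4,  q_0=4·0+1=1
a_1=1:  p_1=1·4+1=5,  q_1=1·1+0=1
fundamental: x₁=5, y₁=1  (since 25 − 24·1 = 1)

5 1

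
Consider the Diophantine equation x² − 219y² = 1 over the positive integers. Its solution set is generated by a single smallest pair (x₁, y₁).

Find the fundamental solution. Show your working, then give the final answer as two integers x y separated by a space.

√219 → a₀=14, period (1,3,1,28); ℓ=4 even so k=3
k=0  a_k=14  p_k/q_k = 14/1
…
k=2  a_k=3  p_k/q_k = 59/4
k=3  a_k=1  p_k/q_k = 74/5
(x₁, y₁) = (74, 5);  74² − 219·5² = 1 ✓

74 5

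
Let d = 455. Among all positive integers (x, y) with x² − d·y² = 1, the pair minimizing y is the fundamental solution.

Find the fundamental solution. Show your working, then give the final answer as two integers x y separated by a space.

[21; 3,42] for √455; ℓ=2 ⇒ convergent index 1
a_0=21:  p_0=21·1+0=21,  q_0=21·0+1=1
a_1=3:  p_1=3·21+1=64,  q_1=3·1+0=3
fundamental: x₁=64, y₁=3  (since 4096 − 455·9 = 1)

64 3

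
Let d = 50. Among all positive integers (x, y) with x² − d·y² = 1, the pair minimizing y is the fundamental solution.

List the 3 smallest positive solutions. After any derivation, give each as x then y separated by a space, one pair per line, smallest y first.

99 14
19601 2772
3880899 548842

d=50: √d = [7; 14] (ℓ=1, odd), read p_1/q_1
k=0  a_k=7  p_k/q_k = 7/1
k=1  a_k=14  p_k/q_k = 99/14
(x₁, y₁) = (99, 14);  99² − 50·14² = 1 ✓
k=2:  x_2 = 99·99+50·14·14 = 19601,  y_2 = 99·14+14·99 = 2772
k=3:  x_3 = 99·19601+50·14·2772 = 3880899,  y_3 = 99·2772+14·19601 = 548842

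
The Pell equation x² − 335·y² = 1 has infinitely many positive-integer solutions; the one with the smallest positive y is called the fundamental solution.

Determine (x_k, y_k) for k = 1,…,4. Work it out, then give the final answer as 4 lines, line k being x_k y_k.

√335 = [18; 3,3,3,36, …], period ℓ=4 (even) → k=3
step 0: (18, 1)  from 18·(1,0) + (0,1)
step 1: (55, 3)  from 3·(18,1) + (1,0)
step 2: (183, 10)  from 3·(55,3) + (18,1)
step 3: (604, 33)  from 3·(183,10) + (55,3)
(x₁, y₁) = (604, 33);  604² − 335·33² = 1 ✓
n=2: (604,33)∘(604,33) = (604·604+335·33·33, 604·33+33·604) = (729631,39864)
n=3: (729631,39864)∘(604,33) = (604·729631+335·33·39864, 604·39864+33·729631) = (881393644,48155679)
n=4: (881393644,48155679)∘(604,33) = (604·881393644+335·33·48155679, 604·48155679+33·881393644) = (1064722792321,58172020368)

604 33
729631 39864
881393644 48155679
1064722792321 58172020368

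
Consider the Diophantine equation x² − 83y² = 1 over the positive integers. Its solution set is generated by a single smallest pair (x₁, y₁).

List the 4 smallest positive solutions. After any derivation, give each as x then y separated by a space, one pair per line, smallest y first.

√83 → a₀=9, period (9,18); ℓ=2 even so k=1
step 0: (9, 1)  from 9·(1,0) + (0,1)
step 1: (82, 9)  from 9·(9,1) + (1,0)
→ (82, 9).  Check: 82²=6724, 83·9²=6723, difference 1.
n=2: (82,9)∘(82,9) = (82·82+83·9·9, 82·9+9·82) = (13447,1476)
n=3: (13447,1476)∘(82,9) = (82·13447+83·9·1476, 82·1476+9·13447) = (2205226,242055)
n=4: (2205226,242055)∘(82,9) = (82·2205226+83·9·242055, 82·242055+9·2205226) = (361643617,39695544)

82 9
13447 1476
2205226 242055
361643617 39695544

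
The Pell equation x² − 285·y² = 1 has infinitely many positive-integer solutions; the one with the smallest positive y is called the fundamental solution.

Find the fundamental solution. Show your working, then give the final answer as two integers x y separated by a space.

2431 144

√285 → a₀=16, period (1,7,2,7,1,32); ℓ=6 even so k=5
i=0: a=16 ⇒ p=16, q=1
…
i=2: a=7 ⇒ p=135, q=8
i=3: a=2 ⇒ p=287, q=17
i=4: a=7 ⇒ p=2144, q=127
i=5: a=1 ⇒ p=2431, q=144
(x₁, y₁) = (2431, 144);  2431² − 285·144² = 1 ✓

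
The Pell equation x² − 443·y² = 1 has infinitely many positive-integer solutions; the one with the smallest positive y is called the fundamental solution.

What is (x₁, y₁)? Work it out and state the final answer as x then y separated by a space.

[21; 21,42] for √443; ℓ=2 ⇒ convergent index 1
i=0: a=21 ⇒ p=21, q=1
i=1: a=21 ⇒ p=442, q=21
(x₁, y₁) = (442, 21);  442² − 443·21² = 1 ✓

442 21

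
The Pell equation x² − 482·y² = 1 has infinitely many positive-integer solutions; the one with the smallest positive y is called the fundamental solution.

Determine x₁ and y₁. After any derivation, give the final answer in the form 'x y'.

483 22

√482 = [21; 1,20,1,42, …], period ℓ=4 (even) → k=3
k=0  a_k=21  p_k/q_k = 21/1
…
k=2  a_k=20  p_k/q_k = 461/21
k=3  a_k=1  p_k/q_k = 483/22
(x₁, y₁) = (483, 22);  483² − 482·22² = 1 ✓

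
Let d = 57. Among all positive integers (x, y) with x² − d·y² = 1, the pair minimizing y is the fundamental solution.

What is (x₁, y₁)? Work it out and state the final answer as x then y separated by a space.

151 20

[7; 1,1,4,1,1,14] for √57; ℓ=6 ⇒ convergent index 5
step 0: (7, 1)  from 7·(1,0) + (0,1)
step 1: (8, 1)  from 1·(7,1) + (1,0)
…
step 4: (83, 11)  from 1·(68,9) + (15,2)
step 5: (151, 20)  from 1·(83,11) + (68,9)
(x₁, y₁) = (151, 20);  151² − 57·20² = 1 ✓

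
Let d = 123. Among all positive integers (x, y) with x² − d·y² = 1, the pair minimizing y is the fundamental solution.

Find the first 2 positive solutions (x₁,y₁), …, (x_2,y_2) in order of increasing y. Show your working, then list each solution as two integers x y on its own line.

√123 = [11; 11,22, …], period ℓ=2 (even) → k=1
a_0=11:  p_0=11·1+0=11,  q_0=11·0+1=1
a_1=11:  p_1=11·11+1=122,  q_1=11·1+0=11
→ (122, 11).  Check: 122²=14884, 123·11²=14883, difference 1.
k=2:  x_2 = 122·122+123·11·11 = 29767,  y_2 = 122·11+11·122 = 2684

122 11
29767 2684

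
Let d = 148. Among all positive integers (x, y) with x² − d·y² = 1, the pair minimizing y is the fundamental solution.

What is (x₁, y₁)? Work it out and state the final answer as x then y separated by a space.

73 6

d=148: √d = [12; 6,24] (ℓ=2, even), read p_1/q_1
step 0: (12, 1)  from 12·(1,0) + (0,1)
step 1: (73, 6)  from 6·(12,1) + (1,0)
→ (73, 6).  Check: 73²=5329, 148·6²=5328, difference 1.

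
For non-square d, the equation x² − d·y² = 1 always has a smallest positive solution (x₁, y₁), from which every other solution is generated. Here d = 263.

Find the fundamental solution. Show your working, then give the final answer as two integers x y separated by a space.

d=263: √d = [16; 4,1,1,1,1,15,1,1,1,1,4,32] (ℓ=12, even), read p_11/q_11
step 0: (16, 1)  from 16·(1,0) + (0,1)
…
step 2: (81, 5)  from 1·(65,4) + (16,1)
…
step 7: (6195, 382)  from 1·(5822,359) + (373,23)
…
step 9: (18212, 1123)  from 1·(12017,741) + (6195,382)
step 10: (30229, 1864)  from 1·(18212,1123) + (12017,741)
step 11: (139128, 8579)  from 4·(30229,1864) + (18212,1123)
(x₁, y₁) = (139128, 8579);  139128² − 263·8579² = 1 ✓

139128 8579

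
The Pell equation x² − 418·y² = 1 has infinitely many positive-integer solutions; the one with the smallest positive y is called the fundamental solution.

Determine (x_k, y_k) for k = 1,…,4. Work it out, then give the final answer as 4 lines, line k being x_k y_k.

[20; 2,4,20,4,2,40] for √418; ℓ=6 ⇒ convergent index 5
a_0=20:  p_0=20·1+0=20,  q_0=20·0+1=1
a_1=2:  p_1=2·20+1=41,  q_1=2·1+0=2
a_2=4:  p_2=4·41+20=184,  q_2=4·2+1=9
…
a_4=4:  p_4=4·3721+184=15068,  q_4=4·182+9=737
a_5=2:  p_5=2·15068+3721=33857,  q_5=2·737+182=1656
(x₁, y₁) = (33857, 1656);  33857² − 418·1656² = 1 ✓
n=2: (33857,1656)∘(33857,1656) = (33857·33857+418·1656·1656, 33857·1656+1656·33857) = (2292592897,112134384)
n=3: (2292592897,112134384)∘(33857,1656) = (33857·2292592897+418·1656·112134384, 33857·112134384+1656·2292592897) = (155240635393601,7593067676520)
n=4: (155240635393601,7593067676520)∘(33857,1656) = (33857·155240635393601+418·1656·7593067676520, 33857·7593067676520+1656·155240635393601) = (10511964382749705217,514156984535740896)

33857 1656
2292592897 112134384
155240635393601 7593067676520
10511964382749705217 514156984535740896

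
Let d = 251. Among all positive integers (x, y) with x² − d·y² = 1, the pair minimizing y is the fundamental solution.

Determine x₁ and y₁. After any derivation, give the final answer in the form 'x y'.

√251 → a₀=15, period (1,5,2,1,2,…,5,1,30); ℓ=14 even so k=13
step 0: (15, 1)  from 15·(1,0) + (0,1)
…
step 3: (206, 13)  from 2·(95,6) + (16,1)
step 4: (301, 19)  from 1·(206,13) + (95,6)
step 5: (808, 51)  from 2·(301,19) + (206,13)
step 6: (1917, 121)  from 2·(808,51) + (301,19)
step 7: (29563, 1866)  from 15·(1917,121) + (808,51)
step 8: (61043, 3853)  from 2·(29563,1866) + (1917,121)
…
step 11: (577033, 36422)  from 2·(212692,13425) + (151649,9572)
step 12: (3097857, 195535)  from 5·(577033,36422) + (212692,13425)
step 13: (3674890, 231957)  from 1·(3097857,195535) + (577033,36422)
→ (3674890, 231957).  Check: 3674890²=13504816512100, 251·231957²=13504816512099, difference 1.

3674890 231957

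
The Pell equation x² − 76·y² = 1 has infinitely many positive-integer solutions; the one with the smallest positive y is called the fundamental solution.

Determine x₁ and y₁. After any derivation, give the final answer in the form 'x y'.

57799 6630

d=76: √d = [8; 1,2,1,1,5,4,5,1,1,2,1,16] (ℓ=12, even), read p_11/q_11
a_0=8:  p_0=8·1+0=8,  q_0=8·0+1=1
a_1=1:  p_1=1·8+1=9,  q_1=1·1+0=1
…
a_3=1:  p_3=1·26+9=35,  q_3=1·3+1=4
a_4=1:  p_4=1·35+26=61,  q_4=1·4+3=7
a_5=5:  p_5=5·61+35=340,  q_5=5·7+4=39
…
a_7=5:  p_7=5·1421+340=7445,  q_7=5·163+39=854
a_8=1:  p_8=1·7445+1421=8866,  q_8=1·854+163=1017
…
a_10=2:  p_10=2·16311+8866=41488,  q_10=2·1871+1017=4759
a_11=1:  p_11=1·41488+16311=57799,  q_11=1·4759+1871=6630
(x₁, y₁) = (57799, 6630);  57799² − 76·6630² = 1 ✓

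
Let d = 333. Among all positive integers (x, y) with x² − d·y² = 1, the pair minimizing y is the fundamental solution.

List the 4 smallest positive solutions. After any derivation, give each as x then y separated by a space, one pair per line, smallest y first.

√333 → a₀=18, period (4,36); ℓ=2 even so k=1
i=0: a=18 ⇒ p=18, q=1
i=1: a=4 ⇒ p=73, q=4
→ (73, 4).  Check: 73²=5329, 333·4²=5328, difference 1.
(x_2, y_2) = (73·73 + 333·4·4, 73·4 + 4·73) = (10657, 584)
(x_3, y_3) = (73·10657 + 333·4·584, 73·584 + 4·10657) = (1555849, 85260)
(x_4, y_4) = (73·1555849 + 333·4·85260, 73·85260 + 4·1555849) = (227143297, 12447376)

73 4
10657 584
1555849 85260
227143297 12447376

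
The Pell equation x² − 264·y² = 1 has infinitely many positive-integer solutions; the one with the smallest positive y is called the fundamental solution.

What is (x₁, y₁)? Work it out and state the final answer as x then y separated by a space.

√264 = [16; 4,32, …], period ℓ=2 (even) → k=1
step 0: (16, 1)  from 16·(1,0) + (0,1)
step 1: (65, 4)  from 4·(16,1) + (1,0)
fundamental: x₁=65, y₁=4  (since 4225 − 264·16 = 1)

65 4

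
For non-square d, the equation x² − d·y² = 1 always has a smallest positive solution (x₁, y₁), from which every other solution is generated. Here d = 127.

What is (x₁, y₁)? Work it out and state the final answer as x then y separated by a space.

4730624 419775

d=127: √d = [11; 3,1,2,2,7,11,7,2,2,1,3,22] (ℓ=12, even), read p_11/q_11
step 0: (11, 1)  from 11·(1,0) + (0,1)
step 1: (34, 3)  from 3·(11,1) + (1,0)
step 2: (45, 4)  from 1·(34,3) + (11,1)
…
step 5: (2175, 193)  from 7·(293,26) + (124,11)
…
step 10: (1274561, 113099)  from 1·(906941,80478) + (367620,32621)
step 11: (4730624, 419775)  from 3·(1274561,113099) + (906941,80478)
(x₁, y₁) = (4730624, 419775);  4730624² − 127·419775² = 1 ✓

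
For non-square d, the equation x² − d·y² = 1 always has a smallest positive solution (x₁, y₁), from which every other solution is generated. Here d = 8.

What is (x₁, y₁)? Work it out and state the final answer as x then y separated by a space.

3 1

[2; 1,4] for √8; ℓ=2 ⇒ convergent index 1
step 0: (2, 1)  from 2·(1,0) + (0,1)
step 1: (3, 1)  from 1·(2,1) + (1,0)
(x₁, y₁) = (3, 1);  3² − 8·1² = 1 ✓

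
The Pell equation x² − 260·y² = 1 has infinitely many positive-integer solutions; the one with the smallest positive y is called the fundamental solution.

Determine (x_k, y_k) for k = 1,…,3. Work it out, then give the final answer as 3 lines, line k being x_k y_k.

129 8
33281 2064
8586369 532504

[16; 8,32] for √260; ℓ=2 ⇒ convergent index 1
i=0: a=16 ⇒ p=16, q=1
i=1: a=8 ⇒ p=129, q=8
(x₁, y₁) = (129, 8);  129² − 260·8² = 1 ✓
(x_2, y_2) = (129·129 + 260·8·8, 129·8 + 8·129) = (33281, 2064)
(x_3, y_3) = (129·33281 + 260·8·2064, 129·2064 + 8·33281) = (8586369, 532504)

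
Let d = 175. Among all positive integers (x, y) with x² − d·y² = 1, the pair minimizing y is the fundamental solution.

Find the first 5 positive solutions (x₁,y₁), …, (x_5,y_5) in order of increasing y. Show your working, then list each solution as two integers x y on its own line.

2024 153
8193151 619344
33165873224 2507104359
134255446617601 10148757825888
543466014742175624 41082169172090265

[13; 4,2,1,2,4,26] for √175; ℓ=6 ⇒ convergent index 5
step 0: (13, 1)  from 13·(1,0) + (0,1)
…
step 2: (119, 9)  from 2·(53,4) + (13,1)
…
step 4: (463, 35)  from 2·(172,13) + (119,9)
step 5: (2024, 153)  from 4·(463,35) + (172,13)
(x₁, y₁) = (2024, 153);  2024² − 175·153² = 1 ✓
(x_2, y_2) = (2024·2024 + 175·153·153, 2024·153 + 153·2024) = (8193151, 619344)
(x_3, y_3) = (2024·8193151 + 175·153·619344, 2024·619344 + 153·8193151) = (33165873224, 2507104359)
(x_4, y_4) = (2024·33165873224 + 175·153·2507104359, 2024·2507104359 + 153·33165873224) = (134255446617601, 10148757825888)
(x_5, y_5) = (2024·134255446617601 + 175·153·10148757825888, 2024·10148757825888 + 153·134255446617601) = (543466014742175624, 41082169172090265)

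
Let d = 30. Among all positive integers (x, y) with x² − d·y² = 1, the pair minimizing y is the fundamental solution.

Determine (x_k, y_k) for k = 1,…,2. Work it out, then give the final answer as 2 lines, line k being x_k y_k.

11 2
241 44

[5; 2,10] for √30; ℓ=2 ⇒ convergent index 1
step 0: (5, 1)  from 5·(1,0) + (0,1)
step 1: (11, 2)  from 2·(5,1) + (1,0)
(x₁, y₁) = (11, 2);  11² − 30·2² = 1 ✓
n=2: (11,2)∘(11,2) = (11·11+30·2·2, 11·2+2·11) = (241,44)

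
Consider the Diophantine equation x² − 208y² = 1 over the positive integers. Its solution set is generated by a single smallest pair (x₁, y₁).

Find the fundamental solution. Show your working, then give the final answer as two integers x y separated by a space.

649 45

[14; 2,2,1,2,2,28] for √208; ℓ=6 ⇒ convergent index 5
a_0=14:  p_0=14·1+0=14,  q_0=14·0+1=1
a_1=2:  p_1=2·14+1=29,  q_1=2·1+0=2
a_2=2:  p_2=2·29+14=72,  q_2=2·2+1=5
…
a_4=2:  p_4=2·101+72=274,  q_4=2·7+5=19
a_5=2:  p_5=2·274+101=649,  q_5=2·19+7=45
→ (649, 45).  Check: 649²=421201, 208·45²=421200, difference 1.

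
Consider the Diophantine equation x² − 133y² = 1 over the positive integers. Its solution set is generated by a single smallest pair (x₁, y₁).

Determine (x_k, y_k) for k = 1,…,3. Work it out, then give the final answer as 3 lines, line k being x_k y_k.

[11; 1,1,7,5,1,…,1,1,22] for √133; ℓ=16 ⇒ convergent index 15
i=0: a=11 ⇒ p=11, q=1
i=1: a=1 ⇒ p=12, q=1
i=2: a=1 ⇒ p=23, q=2
i=3: a=7 ⇒ p=173, q=15
i=4: a=5 ⇒ p=888, q=77
i=5: a=1 ⇒ p=1061, q=92
i=6: a=1 ⇒ p=1949, q=169
…
i=8: a=2 ⇒ p=7969, q=691
i=9: a=1 ⇒ p=10979, q=952
i=10: a=1 ⇒ p=18948, q=1643
…
i=12: a=5 ⇒ p=168583, q=14618
i=13: a=7 ⇒ p=1210008, q=104921
i=14: a=1 ⇒ p=1378591, q=119539
i=15: a=1 ⇒ p=2588599, q=224460
→ (2588599, 224460).  Check: 2588599²=6700844782801, 133·224460²=6700844782800, difference 1.
(2588599+224460√133)^2 = 13401689565601 + 1162073863080√133
(2588599+224460√133)^3 = 69383200415647777399 + 6016286479789825380√133

2588599 224460
13401689565601 1162073863080
69383200415647777399 6016286479789825380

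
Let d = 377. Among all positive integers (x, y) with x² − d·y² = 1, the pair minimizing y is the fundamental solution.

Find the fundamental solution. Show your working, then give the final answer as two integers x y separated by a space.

233 12

√377 = [19; 2,2,2,38, …], period ℓ=4 (even) → k=3
step 0: (19, 1)  from 19·(1,0) + (0,1)
step 1: (39, 2)  from 2·(19,1) + (1,0)
step 2: (97, 5)  from 2·(39,2) + (19,1)
step 3: (233, 12)  from 2·(97,5) + (39,2)
(x₁, y₁) = (233, 12);  233² − 377·12² = 1 ✓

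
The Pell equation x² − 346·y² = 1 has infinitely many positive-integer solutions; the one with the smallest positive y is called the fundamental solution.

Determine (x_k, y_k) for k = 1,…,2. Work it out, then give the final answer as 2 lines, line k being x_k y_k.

√346 → a₀=18, period (1,1,1,1,36); ℓ=5 odd so k=9
i=0: a=18 ⇒ p=18, q=1
i=1: a=1 ⇒ p=19, q=1
…
i=3: a=1 ⇒ p=56, q=3
…
i=7: a=1 ⇒ p=6901, q=371
i=8: a=1 ⇒ p=10398, q=559
i=9: a=1 ⇒ p=17299, q=930
fundamental: x₁=17299, y₁=930  (since 299255401 − 346·864900 = 1)
n=2: (17299,930)∘(17299,930) = (17299·17299+346·930·930, 17299·930+930·17299) = (598510801,32176140)

17299 930
598510801 32176140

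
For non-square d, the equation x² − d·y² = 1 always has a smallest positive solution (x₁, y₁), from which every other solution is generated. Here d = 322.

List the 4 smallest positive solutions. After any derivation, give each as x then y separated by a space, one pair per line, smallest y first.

d=322: √d = [17; 1,16,1,34] (ℓ=4, even), read p_3/q_3
step 0: (17, 1)  from 17·(1,0) + (0,1)
…
step 2: (305, 17)  from 16·(18,1) + (17,1)
step 3: (323, 18)  from 1·(305,17) + (18,1)
→ (323, 18).  Check: 323²=104329, 322·18²=104328, difference 1.
(323+18√322)^2 = 208657 + 11628√322
(323+18√322)^3 = 134792099 + 7511670√322
(323+18√322)^4 = 87075487297 + 4852527192√322

323 18
208657 11628
134792099 7511670
87075487297 4852527192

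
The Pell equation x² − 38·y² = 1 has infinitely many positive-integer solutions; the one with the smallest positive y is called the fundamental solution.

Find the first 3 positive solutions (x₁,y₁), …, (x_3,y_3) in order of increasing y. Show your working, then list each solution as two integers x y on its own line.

√38 = [6; 6,12, …], period ℓ=2 (even) → k=1
step 0: (6, 1)  from 6·(1,0) + (0,1)
step 1: (37, 6)  from 6·(6,1) + (1,0)
→ (37, 6).  Check: 37²=1369, 38·6²=1368, difference 1.
k=2:  x_2 = 37·37+38·6·6 = 2737,  y_2 = 37·6+6·37 = 444
k=3:  x_3 = 37·2737+38·6·444 = 202501,  y_3 = 37·444+6·2737 = 32850

37 6
2737 444
202501 32850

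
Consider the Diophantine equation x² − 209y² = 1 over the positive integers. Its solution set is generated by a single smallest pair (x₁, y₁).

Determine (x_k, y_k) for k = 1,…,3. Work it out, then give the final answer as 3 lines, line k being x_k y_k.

46551 3220
4333991201 299788440
403503248748951 27910903337660

√209 → a₀=14, period (2,5,3,2,3,5,2,28); ℓ=8 even so k=7
step 0: (14, 1)  from 14·(1,0) + (0,1)
…
step 2: (159, 11)  from 5·(29,2) + (14,1)
…
step 4: (1171, 81)  from 2·(506,35) + (159,11)
step 5: (4019, 278)  from 3·(1171,81) + (506,35)
step 6: (21266, 1471)  from 5·(4019,278) + (1171,81)
step 7: (46551, 3220)  from 2·(21266,1471) + (4019,278)
→ (46551, 3220).  Check: 46551²=2166995601, 209·3220²=2166995600, difference 1.
(46551+3220√209)^2 = 4333991201 + 299788440√209
(46551+3220√209)^3 = 403503248748951 + 27910903337660√209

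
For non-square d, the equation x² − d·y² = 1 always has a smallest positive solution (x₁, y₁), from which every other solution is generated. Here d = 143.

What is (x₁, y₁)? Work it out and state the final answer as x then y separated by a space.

12 1

√143 → a₀=11, period (1,22); ℓ=2 even so k=1
a_0=11:  p_0=11·1+0=11,  q_0=11·0+1=1
a_1=1:  p_1=1·11+1=12,  q_1=1·1+0=1
fundamental: x₁=12, y₁=1  (since 144 − 143·1 = 1)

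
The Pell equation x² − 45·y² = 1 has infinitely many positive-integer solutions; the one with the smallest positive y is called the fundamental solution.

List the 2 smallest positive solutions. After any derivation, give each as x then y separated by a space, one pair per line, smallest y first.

161 24
51841 7728

√45 = [6; 1,2,2,2,1,12, …], period ℓ=6 (even) → k=5
k=0  a_k=6  p_k/q_k = 6/1
…
k=3  a_k=2  p_k/q_k = 47/7
k=4  a_k=2  p_k/q_k = 114/17
k=5  a_k=1  p_k/q_k = 161/24
→ (161, 24).  Check: 161²=25921, 45·24²=25920, difference 1.
(161+24√45)^2 = 51841 + 7728√45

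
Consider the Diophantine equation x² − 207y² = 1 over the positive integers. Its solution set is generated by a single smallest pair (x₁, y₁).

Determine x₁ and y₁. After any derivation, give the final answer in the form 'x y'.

√207 = [14; 2,1,1,2,1,1,2,28, …], period ℓ=8 (even) → k=7
i=0: a=14 ⇒ p=14, q=1
i=1: a=2 ⇒ p=29, q=2
…
i=3: a=1 ⇒ p=72, q=5
i=4: a=2 ⇒ p=187, q=13
…
i=6: a=1 ⇒ p=446, q=31
i=7: a=2 ⇒ p=1151, q=80
(x₁, y₁) = (1151, 80);  1151² − 207·80² = 1 ✓

1151 80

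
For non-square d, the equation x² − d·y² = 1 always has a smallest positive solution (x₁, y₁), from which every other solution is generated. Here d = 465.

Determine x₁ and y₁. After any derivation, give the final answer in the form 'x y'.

√465 → a₀=21, period (1,1,3,2,2,2,3,1,1,42); ℓ=10 even so k=9
i=0: a=21 ⇒ p=21, q=1
…
i=2: a=1 ⇒ p=43, q=2
i=3: a=3 ⇒ p=151, q=7
…
i=8: a=1 ⇒ p=8949, q=415
i=9: a=1 ⇒ p=15871, q=736
(x₁, y₁) = (15871, 736);  15871² − 465·736² = 1 ✓

15871 736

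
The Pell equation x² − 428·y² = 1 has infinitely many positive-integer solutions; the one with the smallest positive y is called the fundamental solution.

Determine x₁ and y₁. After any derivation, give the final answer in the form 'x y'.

d=428: √d = [20; 1,2,4,1,5,10,5,1,4,2,1,40] (ℓ=12, even), read p_11/q_11
a_0=20:  p_0=20·1+0=20,  q_0=20·0+1=1
a_1=1:  p_1=1·20+1=21,  q_1=1·1+0=1
a_2=2:  p_2=2·21+20=62,  q_2=2·1+1=3
a_3=4:  p_3=4·62+21=269,  q_3=4·3+1=13
…
a_7=5:  p_7=5·19571+1924=99779,  q_7=5·946+93=4823
a_8=1:  p_8=1·99779+19571=119350,  q_8=1·4823+946=5769
a_9=4:  p_9=4·119350+99779=577179,  q_9=4·5769+4823=27899
a_10=2:  p_10=2·577179+119350=1273708,  q_10=2·27899+5769=61567
a_11=1:  p_11=1·1273708+577179=1850887,  q_11=1·61567+27899=89466
fundamental: x₁=1850887, y₁=89466  (since 3425782686769 − 428·8004165156 = 1)

1850887 89466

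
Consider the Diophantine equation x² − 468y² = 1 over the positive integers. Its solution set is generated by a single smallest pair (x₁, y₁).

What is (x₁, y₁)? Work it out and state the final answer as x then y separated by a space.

[21; 1,1,1,2,1,1,1,42] for √468; ℓ=8 ⇒ convergent index 7
k=0  a_k=21  p_k/q_k = 21/1
…
k=2  a_k=1  p_k/q_k = 43/2
…
k=5  a_k=1  p_k/q_k = 238/11
k=6  a_k=1  p_k/q_k = 411/19
k=7  a_k=1  p_k/q_k = 649/30
fundamental: x₁=649, y₁=30  (since 421201 − 468·900 = 1)

649 30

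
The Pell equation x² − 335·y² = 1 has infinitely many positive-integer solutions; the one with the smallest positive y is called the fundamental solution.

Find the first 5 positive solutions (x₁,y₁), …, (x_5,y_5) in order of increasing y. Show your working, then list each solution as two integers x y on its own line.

√335 → a₀=18, period (3,3,3,36); ℓ=4 even so k=3
a_0=18:  p_0=18·1+0=18,  q_0=18·0+1=1
a_1=3:  p_1=3·18+1=55,  q_1=3·1+0=3
a_2=3:  p_2=3·55+18=183,  q_2=3·3+1=10
a_3=3:  p_3=3·183+55=604,  q_3=3·10+3=33
→ (604, 33).  Check: 604²=364816, 335·33²=364815, difference 1.
(x_2, y_2) = (604·604 + 335·33·33, 604·33 + 33·604) = (729631, 39864)
(x_3, y_3) = (604·729631 + 335·33·39864, 604·39864 + 33·729631) = (881393644, 48155679)
(x_4, y_4) = (604·881393644 + 335·33·48155679, 604·48155679 + 33·881393644) = (1064722792321, 58172020368)
(x_5, y_5) = (604·1064722792321 + 335·33·58172020368, 604·58172020368 + 33·1064722792321) = (1286184251730124, 70271752448865)

604 33
729631 39864
881393644 48155679
1064722792321 58172020368
1286184251730124 70271752448865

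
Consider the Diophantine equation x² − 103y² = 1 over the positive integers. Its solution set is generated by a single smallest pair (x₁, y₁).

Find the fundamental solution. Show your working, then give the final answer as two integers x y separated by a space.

227528 22419

√103 → a₀=10, period (6,1,2,1,1,9,1,1,2,1,6,20); ℓ=12 even so k=11
k=0  a_k=10  p_k/q_k = 10/1
k=1  a_k=6  p_k/q_k = 61/6
…
k=3  a_k=2  p_k/q_k = 203/20
…
k=7  a_k=1  p_k/q_k = 5044/497
…
k=10  a_k=1  p_k/q_k = 33877/3338
k=11  a_k=6  p_k/q_k = 227528/22419
fundamental: x₁=227528, y₁=22419  (since 51768990784 − 103·502611561 = 1)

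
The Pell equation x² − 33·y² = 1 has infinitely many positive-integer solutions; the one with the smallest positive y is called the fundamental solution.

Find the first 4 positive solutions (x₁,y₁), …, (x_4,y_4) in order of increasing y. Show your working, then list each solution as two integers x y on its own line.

23 4
1057 184
48599 8460
2234497 388976

[5; 1,2,1,10] for √33; ℓ=4 ⇒ convergent index 3
k=0  a_k=5  p_k/q_k = 5/1
k=1  a_k=1  p_k/q_k = 6/1
k=2  a_k=2  p_k/q_k = 17/3
k=3  a_k=1  p_k/q_k = 23/4
→ (23, 4).  Check: 23²=529, 33·4²=528, difference 1.
n=2: (23,4)∘(23,4) = (23·23+33·4·4, 23·4+4·23) = (1057,184)
n=3: (1057,184)∘(23,4) = (23·1057+33·4·184, 23·184+4·1057) = (48599,8460)
n=4: (48599,8460)∘(23,4) = (23·48599+33·4·8460, 23·8460+4·48599) = (2234497,388976)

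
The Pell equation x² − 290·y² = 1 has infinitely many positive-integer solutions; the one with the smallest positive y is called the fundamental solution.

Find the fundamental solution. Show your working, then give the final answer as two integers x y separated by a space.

d=290: √d = [17; 34] (ℓ=1, odd), read p_1/q_1
i=0: a=17 ⇒ p=17, q=1
i=1: a=34 ⇒ p=579, q=34
fundamental: x₁=579, y₁=34  (since 335241 − 290·1156 = 1)

579 34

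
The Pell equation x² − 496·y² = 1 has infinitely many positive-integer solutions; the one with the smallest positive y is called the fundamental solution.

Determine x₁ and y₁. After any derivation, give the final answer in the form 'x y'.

4620799 207480

√496 = [22; 3,1,2,4,1,…,1,3,44, …], period ℓ=16 (even) → k=15
a_0=22:  p_0=22·1+0=22,  q_0=22·0+1=1
…
a_4=4:  p_4=4·245+89=1069,  q_4=4·11+4=48
…
a_14=1:  p_14=1·863293+389209=1252502,  q_14=1·38763+17476=56239
a_15=3:  p_15=3·1252502+863293=4620799,  q_15=3·56239+38763=207480
fundamental: x₁=4620799, y₁=207480  (since 21351783398401 − 496·43047950400 = 1)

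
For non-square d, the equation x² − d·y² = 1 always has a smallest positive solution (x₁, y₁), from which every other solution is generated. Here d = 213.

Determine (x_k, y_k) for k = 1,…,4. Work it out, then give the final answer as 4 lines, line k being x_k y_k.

194399 13320
75581942401 5178789360
29386108041429599 2013502945575960
11425260034216163289601 782845918228863306720

d=213: √d = [14; 1,1,2,6,1,8,1,6,2,1,1,28] (ℓ=12, even), read p_11/q_11
step 0: (14, 1)  from 14·(1,0) + (0,1)
…
step 3: (73, 5)  from 2·(29,2) + (15,1)
step 4: (467, 32)  from 6·(73,5) + (29,2)
…
step 9: (78825, 5401)  from 2·(36749,2518) + (5327,365)
step 10: (115574, 7919)  from 1·(78825,5401) + (36749,2518)
step 11: (194399, 13320)  from 1·(115574,7919) + (78825,5401)
→ (194399, 13320).  Check: 194399²=37790971201, 213·13320²=37790971200, difference 1.
n=2: (194399,13320)∘(194399,13320) = (194399·194399+213·13320·13320, 194399·13320+13320·194399) = (75581942401,5178789360)
n=3: (75581942401,5178789360)∘(194399,13320) = (194399·75581942401+213·13320·5178789360, 194399·5178789360+13320·75581942401) = (29386108041429599,2013502945575960)
n=4: (29386108041429599,2013502945575960)∘(194399,13320) = (194399·29386108041429599+213·13320·2013502945575960, 194399·2013502945575960+13320·29386108041429599) = (11425260034216163289601,782845918228863306720)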